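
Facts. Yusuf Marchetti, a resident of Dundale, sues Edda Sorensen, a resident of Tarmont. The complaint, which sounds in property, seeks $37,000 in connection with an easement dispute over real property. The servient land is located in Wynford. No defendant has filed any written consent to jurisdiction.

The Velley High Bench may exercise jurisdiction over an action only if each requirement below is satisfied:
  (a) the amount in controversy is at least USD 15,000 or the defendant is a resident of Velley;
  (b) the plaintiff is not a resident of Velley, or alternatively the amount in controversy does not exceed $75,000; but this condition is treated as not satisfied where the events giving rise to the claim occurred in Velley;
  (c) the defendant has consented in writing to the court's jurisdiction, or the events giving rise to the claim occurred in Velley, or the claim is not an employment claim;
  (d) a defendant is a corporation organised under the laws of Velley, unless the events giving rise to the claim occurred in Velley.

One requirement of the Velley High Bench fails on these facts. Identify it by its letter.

(d)

The Velley High Bench:
  (a) The amount in controversy is $37,000, which meets the $15,000 floor, so one alternative holds. Condition met.
  (b) The plaintiff resides in Dundale, which is not Velley, so this disjunct is met. And the carve-out is inapplicable — the operative events occurred in Wynford, not Velley. Condition met.
  (c) The claim is a property claim, not an employment claim — that alternative is enough. Met.
  (d) No defendant is a corporation. And the operative events occurred in Wynford, not Velley, so the proviso does not save it. Condition not met.
Only condition (d) fails.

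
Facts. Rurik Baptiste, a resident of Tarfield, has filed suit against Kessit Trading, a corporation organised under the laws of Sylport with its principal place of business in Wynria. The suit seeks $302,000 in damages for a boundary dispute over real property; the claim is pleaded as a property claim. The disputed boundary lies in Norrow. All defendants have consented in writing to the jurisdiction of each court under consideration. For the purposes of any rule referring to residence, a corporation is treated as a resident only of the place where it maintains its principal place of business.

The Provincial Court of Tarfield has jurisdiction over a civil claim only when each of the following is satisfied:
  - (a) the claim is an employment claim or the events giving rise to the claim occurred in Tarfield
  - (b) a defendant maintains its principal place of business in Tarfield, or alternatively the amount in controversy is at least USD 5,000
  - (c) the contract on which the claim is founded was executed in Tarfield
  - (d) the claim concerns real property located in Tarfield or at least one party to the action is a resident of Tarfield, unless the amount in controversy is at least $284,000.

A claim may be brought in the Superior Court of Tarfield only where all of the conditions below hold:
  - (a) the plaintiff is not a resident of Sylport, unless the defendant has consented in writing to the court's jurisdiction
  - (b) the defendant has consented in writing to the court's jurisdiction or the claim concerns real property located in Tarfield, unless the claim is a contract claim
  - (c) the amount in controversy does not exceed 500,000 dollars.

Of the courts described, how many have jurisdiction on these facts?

The Provincial Court of Tarfield:
  (a) The claim is a property claim, not an employment claim; the operative events occurred in Norrow, not Tarfield — every alternative fails. Not met.
  (b) The amount in controversy is $302,000, which meets the 5,000 dollars floor — that alternative is enough. Met.
  (c) No contract (and hence no place of execution) is alleged. Not satisfied.
  (d) Rurik Baptiste resides in Tarfield, so one alternative holds. Condition met.
  → At least one condition fails; no jurisdiction.
The Superior Court of Tarfield:
  (a) The plaintiff resides in Tarfield, which is not Sylport. Met.
  (b) Every defendant has filed written consent, which satisfies one of the alternatives. Condition met.
  (c) The amount in controversy is 302,000 dollars, within the 500,000 dollars ceiling. Met.
  → All conditions met; jurisdiction exists.
Courts with jurisdiction: the Superior Court of Tarfield — 1 in total.

1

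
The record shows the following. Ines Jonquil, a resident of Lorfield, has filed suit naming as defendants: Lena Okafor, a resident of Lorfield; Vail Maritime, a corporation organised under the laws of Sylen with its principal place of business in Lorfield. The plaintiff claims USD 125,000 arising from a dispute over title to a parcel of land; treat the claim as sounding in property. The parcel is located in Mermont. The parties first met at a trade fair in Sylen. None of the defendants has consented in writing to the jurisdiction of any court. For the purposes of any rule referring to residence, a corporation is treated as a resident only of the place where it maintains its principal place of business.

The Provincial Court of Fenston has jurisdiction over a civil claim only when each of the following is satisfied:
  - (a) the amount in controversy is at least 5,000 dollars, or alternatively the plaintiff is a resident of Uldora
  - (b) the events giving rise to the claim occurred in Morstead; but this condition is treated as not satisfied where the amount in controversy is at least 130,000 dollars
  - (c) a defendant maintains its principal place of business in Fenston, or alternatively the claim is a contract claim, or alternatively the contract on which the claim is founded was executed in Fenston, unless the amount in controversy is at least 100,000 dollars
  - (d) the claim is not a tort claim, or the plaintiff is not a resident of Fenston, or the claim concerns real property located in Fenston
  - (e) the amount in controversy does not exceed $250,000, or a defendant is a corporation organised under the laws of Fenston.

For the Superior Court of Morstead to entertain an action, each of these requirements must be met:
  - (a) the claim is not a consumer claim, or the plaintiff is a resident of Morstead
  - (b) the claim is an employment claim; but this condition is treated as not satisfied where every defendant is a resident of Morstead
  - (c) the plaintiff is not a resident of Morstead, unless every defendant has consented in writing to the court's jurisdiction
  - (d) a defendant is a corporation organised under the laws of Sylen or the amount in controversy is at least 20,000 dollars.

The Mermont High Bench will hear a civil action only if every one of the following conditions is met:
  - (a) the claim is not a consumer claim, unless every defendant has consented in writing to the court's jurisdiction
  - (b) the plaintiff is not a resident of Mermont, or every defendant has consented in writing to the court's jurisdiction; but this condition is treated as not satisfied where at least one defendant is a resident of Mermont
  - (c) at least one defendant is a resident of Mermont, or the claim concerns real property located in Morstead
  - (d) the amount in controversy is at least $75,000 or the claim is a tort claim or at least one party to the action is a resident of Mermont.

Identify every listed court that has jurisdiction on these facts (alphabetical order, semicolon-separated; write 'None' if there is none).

The Provincial Court of Fenston:
  (a) The amount in controversy is 125,000 dollars, which meets the $5,000 floor — that alternative is enough. Met.
  (b) The operative events occurred in Mermont, not Morstead. Condition not met.
  (c) The corporate defendant(s) have their principal place of business in Lorfield, not Fenston; the claim is a property claim, not a contract claim; no contract (and hence no place of execution) is alleged — every alternative fails. The proviso rescues it, though: the amount in controversy is 125,000 dollars, which meets the 100,000 dollars floor. Condition met.
  (d) The claim is a property claim, not a tort claim, so this disjunct is met. Satisfied.
  (e) The amount in controversy is 125,000 dollars, within the USD 250,000 ceiling, which satisfies one of the alternatives. Met.
  → At least one condition fails; no jurisdiction.
The Superior Court of Morstead:
  (a) The claim is a property claim, not a consumer claim, so one alternative holds. Condition met.
  (b) The claim is a property claim, not an employment claim. Fails.
  (c) The plaintiff resides in Lorfield, which is not Morstead. Met.
  (d) Vail Maritime is organised under the laws of Sylen, which satisfies one of the alternatives. Condition met.
  → Not every requirement is met — no jurisdiction.
The Mermont High Bench:
  (a) The claim is a property claim, not a consumer claim. Met.
  (b) The plaintiff resides in Lorfield, which is not Mermont, which satisfies one of the alternatives. The exception is not triggered, since no defendant resides in Mermont (they reside in Lorfield, Lorfield). Condition met.
  (c) No defendant resides in Mermont (they reside in Lorfield, Lorfield); the property lies in Mermont, not Morstead — no alternative holds. Not satisfied.
  (d) The amount in controversy is 125,000 dollars, which meets the 75,000 dollars floor, which satisfies one of the alternatives. Condition met.
  → The court lacks jurisdiction.

None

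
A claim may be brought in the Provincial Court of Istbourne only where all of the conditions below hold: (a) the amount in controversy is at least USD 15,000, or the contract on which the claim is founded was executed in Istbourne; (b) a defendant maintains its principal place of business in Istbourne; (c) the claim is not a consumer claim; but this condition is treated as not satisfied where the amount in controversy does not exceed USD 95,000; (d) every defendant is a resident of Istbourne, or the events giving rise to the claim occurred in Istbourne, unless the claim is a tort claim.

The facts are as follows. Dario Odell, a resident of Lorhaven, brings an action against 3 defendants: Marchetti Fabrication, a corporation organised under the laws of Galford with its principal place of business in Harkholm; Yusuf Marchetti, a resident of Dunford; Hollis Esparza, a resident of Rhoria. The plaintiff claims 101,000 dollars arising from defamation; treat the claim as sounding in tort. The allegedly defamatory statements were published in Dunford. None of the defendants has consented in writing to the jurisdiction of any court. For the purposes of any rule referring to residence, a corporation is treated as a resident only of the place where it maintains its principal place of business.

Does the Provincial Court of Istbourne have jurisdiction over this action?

The Provincial Court of Istbourne:
  (a) The amount in controversy is $101,000, which meets the 15,000 dollars floor — that alternative is enough. Met.
  (b) The corporate defendant(s) have their principal place of business in Harkholm, not Istbourne. Condition not met.
  (c) The claim is a tort claim, not a consumer claim. And the carve-out is inapplicable — the amount in controversy is USD 101,000, above the USD 95,000 ceiling. Condition met.
  (d) The defendants reside as follows — Marchetti Fabrication in Harkholm, Yusuf Marchetti in Dunford, Hollis Esparza in Rhoria — not all in Istbourne; the operative events occurred in Dunford, not Istbourne — no alternative holds. The proviso rescues it, though: the claim is a tort claim. Satisfied.
  → Not every requirement is met — no jurisdiction.

No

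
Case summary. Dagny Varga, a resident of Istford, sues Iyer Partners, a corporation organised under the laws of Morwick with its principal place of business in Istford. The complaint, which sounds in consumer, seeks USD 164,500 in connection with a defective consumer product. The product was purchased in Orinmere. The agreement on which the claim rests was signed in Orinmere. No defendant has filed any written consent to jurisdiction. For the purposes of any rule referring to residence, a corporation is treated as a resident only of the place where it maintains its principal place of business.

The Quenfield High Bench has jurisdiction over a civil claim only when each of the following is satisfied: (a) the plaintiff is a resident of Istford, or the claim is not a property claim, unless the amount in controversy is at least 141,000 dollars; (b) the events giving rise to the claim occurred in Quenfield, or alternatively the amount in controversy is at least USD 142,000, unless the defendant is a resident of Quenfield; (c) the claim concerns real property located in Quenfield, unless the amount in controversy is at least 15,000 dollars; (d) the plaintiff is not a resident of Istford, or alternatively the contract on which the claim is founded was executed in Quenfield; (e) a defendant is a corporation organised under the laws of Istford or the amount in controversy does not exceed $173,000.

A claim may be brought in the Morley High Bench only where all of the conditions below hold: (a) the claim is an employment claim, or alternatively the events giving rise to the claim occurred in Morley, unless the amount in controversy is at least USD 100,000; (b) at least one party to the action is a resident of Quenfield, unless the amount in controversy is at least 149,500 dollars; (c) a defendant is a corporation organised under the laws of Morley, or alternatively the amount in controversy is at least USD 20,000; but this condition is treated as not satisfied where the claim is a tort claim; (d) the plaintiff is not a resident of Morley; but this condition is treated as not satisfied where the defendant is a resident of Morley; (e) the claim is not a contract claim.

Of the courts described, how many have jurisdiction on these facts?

The Quenfield High Bench:
  (a) The plaintiff resides in Istford, which satisfies one of the alternatives. Met.
  (b) The amount in controversy is 164,500 dollars, which meets the USD 142,000 floor, so one alternative holds. Condition met.
  (c) The claim does not concern real property. But the amount in controversy is USD 164,500, which meets the USD 15,000 floor, and the 'unless' clause therefore excuses the requirement. Met.
  (d) The plaintiff resides in Istford; the contract was executed in Orinmere, not Quenfield — none of the alternatives is met. Condition not met.
  (e) The amount in controversy is $164,500, within the USD 173,000 ceiling, which satisfies one of the alternatives. Satisfied.
  → No jurisdiction.
The Morley High Bench:
  (a) The claim is a consumer claim, not an employment claim; the operative events occurred in Orinmere, not Morley — none of the alternatives is met. But the amount in controversy is $164,500, which meets the 100,000 dollars floor, and the 'unless' clause therefore excuses the requirement. Satisfied.
  (b) No party resides in Quenfield. The proviso rescues it, though: the amount in controversy is $164,500, which meets the USD 149,500 floor. Condition met.
  (c) The amount in controversy is USD 164,500, which meets the $20,000 floor, so one alternative holds. The carve-out does not apply: the claim is a consumer claim, not a tort claim. Satisfied.
  (d) The plaintiff resides in Istford, which is not Morley. The exception is not triggered, since the defendant resides in Istford, not Morley. Satisfied.
  (e) The claim is a consumer claim, not a contract claim. Satisfied.
  → Jurisdiction lies.
Courts with jurisdiction: the Morley High Bench — 1 in total.

1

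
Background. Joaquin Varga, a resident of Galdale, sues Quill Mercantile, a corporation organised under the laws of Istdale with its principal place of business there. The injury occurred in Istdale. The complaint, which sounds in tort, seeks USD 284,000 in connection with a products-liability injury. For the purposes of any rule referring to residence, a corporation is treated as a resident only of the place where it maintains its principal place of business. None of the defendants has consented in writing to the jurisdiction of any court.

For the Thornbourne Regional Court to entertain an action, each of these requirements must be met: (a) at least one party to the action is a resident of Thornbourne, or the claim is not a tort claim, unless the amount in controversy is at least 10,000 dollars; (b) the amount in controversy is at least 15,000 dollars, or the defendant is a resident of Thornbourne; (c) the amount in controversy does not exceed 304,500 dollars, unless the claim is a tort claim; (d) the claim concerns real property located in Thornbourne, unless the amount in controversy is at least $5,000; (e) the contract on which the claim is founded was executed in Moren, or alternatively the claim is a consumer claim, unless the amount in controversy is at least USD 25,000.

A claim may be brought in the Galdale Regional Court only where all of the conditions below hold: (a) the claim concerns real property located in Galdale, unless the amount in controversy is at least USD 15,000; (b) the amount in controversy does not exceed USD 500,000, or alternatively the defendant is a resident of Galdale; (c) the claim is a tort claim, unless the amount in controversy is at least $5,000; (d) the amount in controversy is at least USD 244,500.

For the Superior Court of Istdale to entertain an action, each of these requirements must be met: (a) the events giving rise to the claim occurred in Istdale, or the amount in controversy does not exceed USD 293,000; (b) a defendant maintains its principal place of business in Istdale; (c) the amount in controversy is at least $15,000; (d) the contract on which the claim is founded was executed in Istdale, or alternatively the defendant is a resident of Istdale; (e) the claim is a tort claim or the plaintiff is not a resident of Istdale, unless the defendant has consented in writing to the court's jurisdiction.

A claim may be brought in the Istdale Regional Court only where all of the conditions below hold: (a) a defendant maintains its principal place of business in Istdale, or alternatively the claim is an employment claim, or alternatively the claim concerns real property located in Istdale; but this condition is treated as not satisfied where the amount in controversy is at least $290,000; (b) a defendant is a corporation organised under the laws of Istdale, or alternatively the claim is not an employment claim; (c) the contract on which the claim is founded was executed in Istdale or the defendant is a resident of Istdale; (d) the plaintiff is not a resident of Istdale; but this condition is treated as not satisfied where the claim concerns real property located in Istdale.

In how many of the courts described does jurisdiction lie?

4

The Thornbourne Regional Court:
  (a) No party resides in Thornbourne; the claim is a tort claim — no alternative holds. The proviso rescues it, though: the amount in controversy is USD 284,000, which meets the 10,000 dollars floor. Satisfied.
  (b) The amount in controversy is USD 284,000, which meets the $15,000 floor, so one alternative holds. Condition met.
  (c) The amount in controversy is 284,000 dollars, within the USD 304,500 ceiling. Satisfied.
  (d) The claim does not concern real property. However, the amount in controversy is $284,000, which meets the $5,000 floor, so the 'unless' proviso supplies this condition. Condition met.
  (e) No contract (and hence no place of execution) is alleged; the claim is a tort claim, not a consumer claim — none of the alternatives is met. However, the amount in controversy is USD 284,000, which meets the 25,000 dollars floor, so the 'unless' proviso supplies this condition. Condition met.
  → Every requirement is satisfied — jurisdiction.
The Galdale Regional Court:
  (a) The claim does not concern real property. But the amount in controversy is $284,000, which meets the USD 15,000 floor, and the 'unless' clause therefore excuses the requirement. Met.
  (b) The amount in controversy is 284,000 dollars, within the 500,000 dollars ceiling, so this disjunct is met. Condition met.
  (c) The claim is a tort claim. Met.
  (d) The amount in controversy is 284,000 dollars, which meets the $244,500 floor. Satisfied.
  → The court has jurisdiction.
The Superior Court of Istdale:
  (a) The operative events occurred in Istdale, which satisfies one of the alternatives. Met.
  (b) Quill Mercantile has its principal place of business in Istdale. Met.
  (c) The amount in controversy is USD 284,000, which meets the 15,000 dollars floor. Met.
  (d) The defendant resides in Istdale, so this disjunct is met. Satisfied.
  (e) The claim is a tort claim, so one alternative holds. Met.
  → Jurisdiction lies.
The Istdale Regional Court:
  (a) Quill Mercantile has its principal place of business in Istdale, so this disjunct is met. And the carve-out is inapplicable — the amount in controversy is 284,000 dollars, below the 290,000 dollars floor. Met.
  (b) Quill Mercantile is organised under the laws of Istdale, so this disjunct is met. Met.
  (c) The defendant resides in Istdale — that alternative is enough. Met.
  (d) The plaintiff resides in Galdale, which is not Istdale. The exception is not triggered, since the claim does not concern real property. Condition met.
  → Jurisdiction lies.
Courts with jurisdiction: the Thornbourne Regional Court, the Galdale Regional Court, the Superior Court of Istdale, the Istdale Regional Court — 4 in total.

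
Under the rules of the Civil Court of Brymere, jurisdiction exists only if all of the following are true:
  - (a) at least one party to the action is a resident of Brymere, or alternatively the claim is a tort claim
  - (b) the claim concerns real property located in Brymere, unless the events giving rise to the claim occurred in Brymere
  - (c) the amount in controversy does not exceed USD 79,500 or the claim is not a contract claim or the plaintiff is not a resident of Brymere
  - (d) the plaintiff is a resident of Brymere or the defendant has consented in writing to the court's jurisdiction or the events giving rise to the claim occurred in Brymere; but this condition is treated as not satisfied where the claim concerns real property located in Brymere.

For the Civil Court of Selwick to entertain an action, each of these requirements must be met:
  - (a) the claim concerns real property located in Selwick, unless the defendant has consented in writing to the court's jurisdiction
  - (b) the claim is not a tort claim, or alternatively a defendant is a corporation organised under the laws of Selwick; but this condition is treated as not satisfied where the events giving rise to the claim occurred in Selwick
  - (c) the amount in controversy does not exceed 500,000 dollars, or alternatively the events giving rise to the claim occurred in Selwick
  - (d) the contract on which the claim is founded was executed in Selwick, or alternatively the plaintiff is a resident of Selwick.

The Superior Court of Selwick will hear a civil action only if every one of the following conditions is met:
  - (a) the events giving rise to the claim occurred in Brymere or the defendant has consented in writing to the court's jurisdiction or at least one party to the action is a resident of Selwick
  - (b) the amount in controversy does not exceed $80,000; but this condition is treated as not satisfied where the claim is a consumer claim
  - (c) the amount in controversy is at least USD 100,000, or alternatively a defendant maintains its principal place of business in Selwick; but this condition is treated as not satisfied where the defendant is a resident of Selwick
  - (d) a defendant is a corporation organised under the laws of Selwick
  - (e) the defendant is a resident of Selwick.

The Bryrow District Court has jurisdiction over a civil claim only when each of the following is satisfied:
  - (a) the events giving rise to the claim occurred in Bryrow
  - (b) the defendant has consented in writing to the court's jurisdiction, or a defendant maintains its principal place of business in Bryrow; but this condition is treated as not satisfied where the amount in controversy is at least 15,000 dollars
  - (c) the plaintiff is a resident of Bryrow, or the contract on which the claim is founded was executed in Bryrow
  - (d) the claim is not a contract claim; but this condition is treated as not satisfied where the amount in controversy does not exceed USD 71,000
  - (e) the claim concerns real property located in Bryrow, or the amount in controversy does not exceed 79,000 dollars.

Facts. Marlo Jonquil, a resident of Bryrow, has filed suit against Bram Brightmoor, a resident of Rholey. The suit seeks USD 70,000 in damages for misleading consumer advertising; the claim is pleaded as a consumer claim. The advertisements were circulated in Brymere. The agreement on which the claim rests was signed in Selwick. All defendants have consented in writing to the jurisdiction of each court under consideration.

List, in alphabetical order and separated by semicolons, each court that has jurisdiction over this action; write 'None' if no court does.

the Civil Court of Selwick

The Civil Court of Brymere:
  (a) No party resides in Brymere; the claim is a consumer claim, not a tort claim — no alternative holds. Fails.
  (b) The claim does not concern real property. But the operative events occurred in Brymere, and the 'unless' clause therefore excuses the requirement. Satisfied.
  (c) The amount in controversy is $70,000, within the $79,500 ceiling, so one alternative holds. Satisfied.
  (d) Every defendant has filed written consent — that alternative is enough. The carve-out does not apply: the claim does not concern real property. Satisfied.
  → No jurisdiction.
The Civil Court of Selwick:
  (a) The claim does not concern real property. The proviso rescues it, though: every defendant has filed written consent. Satisfied.
  (b) The claim is a consumer claim, not a tort claim, which satisfies one of the alternatives. The exception is not triggered, since the operative events occurred in Brymere, not Selwick. Met.
  (c) The amount in controversy is USD 70,000, within the USD 500,000 ceiling, so one alternative holds. Satisfied.
  (d) The contract was executed in Selwick, so one alternative holds. Met.
  → The court has jurisdiction.
The Superior Court of Selwick:
  (a) The operative events occurred in Brymere — that alternative is enough. Satisfied.
  (b) The amount in controversy is USD 70,000, within the $80,000 ceiling. But the claim is a consumer claim, triggering the carve-out and defeating this condition. Not satisfied.
  (c) The amount in controversy is USD 70,000, below the USD 100,000 floor; no defendant is a corporation — no alternative holds. Fails.
  (d) No defendant is a corporation. Fails.
  (e) The defendant resides in Rholey, not Selwick. Fails.
  → At least one condition fails; no jurisdiction.
The Bryrow District Court:
  (a) The operative events occurred in Brymere, not Bryrow. Not satisfied.
  (b) Every defendant has filed written consent, so one alternative holds. However, the amount in controversy is 70,000 dollars, which meets the 15,000 dollars floor, which falls within the stated exception and so defeats the condition. Not met.
  (c) The plaintiff resides in Bryrow, so one alternative holds. Met.
  (d) The claim is a consumer claim, not a contract claim. However, the amount in controversy is $70,000, within the USD 71,000 ceiling, which falls within the stated exception and so defeats the condition. Fails.
  (e) The amount in controversy is USD 70,000, within the USD 79,000 ceiling, so this disjunct is met. Condition met.
  → No jurisdiction.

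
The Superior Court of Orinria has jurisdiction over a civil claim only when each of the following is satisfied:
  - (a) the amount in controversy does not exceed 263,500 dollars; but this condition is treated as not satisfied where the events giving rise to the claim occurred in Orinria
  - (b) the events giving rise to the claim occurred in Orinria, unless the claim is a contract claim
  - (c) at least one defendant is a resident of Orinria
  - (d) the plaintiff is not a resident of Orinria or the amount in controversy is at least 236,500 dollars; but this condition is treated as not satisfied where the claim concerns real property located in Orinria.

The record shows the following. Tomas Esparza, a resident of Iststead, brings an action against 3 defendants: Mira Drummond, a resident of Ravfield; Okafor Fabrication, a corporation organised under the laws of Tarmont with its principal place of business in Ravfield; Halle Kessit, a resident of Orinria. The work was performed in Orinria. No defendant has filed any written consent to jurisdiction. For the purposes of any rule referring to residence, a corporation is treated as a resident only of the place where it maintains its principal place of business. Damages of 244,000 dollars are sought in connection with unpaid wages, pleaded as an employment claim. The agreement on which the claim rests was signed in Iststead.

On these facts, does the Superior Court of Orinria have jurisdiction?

No

The Superior Court of Orinria:
  (a) The amount in controversy is 244,000 dollars, within the 263,500 dollars ceiling. However, the operative events occurred in Orinria, which falls within the stated exception and so defeats the condition. Not satisfied.
  (b) The operative events occurred in Orinria. Met.
  (c) Halle Kessit resides in Orinria. Satisfied.
  (d) The plaintiff resides in Iststead, which is not Orinria — that alternative is enough. And the carve-out is inapplicable — the claim does not concern real property. Met.
  → At least one condition fails; no jurisdiction.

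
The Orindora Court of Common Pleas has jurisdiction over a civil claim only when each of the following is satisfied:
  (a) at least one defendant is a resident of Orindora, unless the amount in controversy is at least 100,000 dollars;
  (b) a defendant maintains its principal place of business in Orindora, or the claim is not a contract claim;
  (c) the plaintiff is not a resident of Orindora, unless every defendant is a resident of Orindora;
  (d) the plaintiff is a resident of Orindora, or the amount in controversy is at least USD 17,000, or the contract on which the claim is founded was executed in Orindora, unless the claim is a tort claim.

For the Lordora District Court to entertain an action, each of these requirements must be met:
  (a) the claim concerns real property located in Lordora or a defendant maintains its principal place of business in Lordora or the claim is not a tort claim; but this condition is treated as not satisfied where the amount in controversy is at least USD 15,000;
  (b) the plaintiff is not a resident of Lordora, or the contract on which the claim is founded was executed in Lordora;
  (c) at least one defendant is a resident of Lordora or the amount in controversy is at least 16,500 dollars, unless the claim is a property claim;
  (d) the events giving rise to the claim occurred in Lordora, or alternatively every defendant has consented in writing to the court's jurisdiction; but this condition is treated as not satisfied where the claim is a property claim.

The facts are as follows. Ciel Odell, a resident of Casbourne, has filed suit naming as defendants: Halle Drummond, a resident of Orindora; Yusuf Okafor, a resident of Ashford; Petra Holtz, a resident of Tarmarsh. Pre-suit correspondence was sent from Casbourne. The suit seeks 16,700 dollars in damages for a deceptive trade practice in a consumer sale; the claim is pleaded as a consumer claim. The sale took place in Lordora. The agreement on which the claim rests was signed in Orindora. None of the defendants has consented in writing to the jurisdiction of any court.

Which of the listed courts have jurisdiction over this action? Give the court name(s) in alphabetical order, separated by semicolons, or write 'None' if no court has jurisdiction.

The Orindora Court of Common Pleas:
  (a) Halle Drummond resides in Orindora. Condition met.
  (b) The claim is a consumer claim, not a contract claim — that alternative is enough. Satisfied.
  (c) The plaintiff resides in Casbourne, which is not Orindora. Met.
  (d) The contract was executed in Orindora — that alternative is enough. Condition met.
  → The court has jurisdiction.
The Lordora District Court:
  (a) The claim is a consumer claim, not a tort claim, which satisfies one of the alternatives. But the amount in controversy is $16,700, which meets the USD 15,000 floor, triggering the carve-out and defeating this condition. Fails.
  (b) The plaintiff resides in Casbourne, which is not Lordora — that alternative is enough. Satisfied.
  (c) The amount in controversy is 16,700 dollars, which meets the $16,500 floor — that alternative is enough. Condition met.
  (d) The operative events occurred in Lordora, so this disjunct is met. And the carve-out is inapplicable — the claim is a consumer claim, not a property claim. Met.
  → No jurisdiction.

the Orindora Court of Common Pleas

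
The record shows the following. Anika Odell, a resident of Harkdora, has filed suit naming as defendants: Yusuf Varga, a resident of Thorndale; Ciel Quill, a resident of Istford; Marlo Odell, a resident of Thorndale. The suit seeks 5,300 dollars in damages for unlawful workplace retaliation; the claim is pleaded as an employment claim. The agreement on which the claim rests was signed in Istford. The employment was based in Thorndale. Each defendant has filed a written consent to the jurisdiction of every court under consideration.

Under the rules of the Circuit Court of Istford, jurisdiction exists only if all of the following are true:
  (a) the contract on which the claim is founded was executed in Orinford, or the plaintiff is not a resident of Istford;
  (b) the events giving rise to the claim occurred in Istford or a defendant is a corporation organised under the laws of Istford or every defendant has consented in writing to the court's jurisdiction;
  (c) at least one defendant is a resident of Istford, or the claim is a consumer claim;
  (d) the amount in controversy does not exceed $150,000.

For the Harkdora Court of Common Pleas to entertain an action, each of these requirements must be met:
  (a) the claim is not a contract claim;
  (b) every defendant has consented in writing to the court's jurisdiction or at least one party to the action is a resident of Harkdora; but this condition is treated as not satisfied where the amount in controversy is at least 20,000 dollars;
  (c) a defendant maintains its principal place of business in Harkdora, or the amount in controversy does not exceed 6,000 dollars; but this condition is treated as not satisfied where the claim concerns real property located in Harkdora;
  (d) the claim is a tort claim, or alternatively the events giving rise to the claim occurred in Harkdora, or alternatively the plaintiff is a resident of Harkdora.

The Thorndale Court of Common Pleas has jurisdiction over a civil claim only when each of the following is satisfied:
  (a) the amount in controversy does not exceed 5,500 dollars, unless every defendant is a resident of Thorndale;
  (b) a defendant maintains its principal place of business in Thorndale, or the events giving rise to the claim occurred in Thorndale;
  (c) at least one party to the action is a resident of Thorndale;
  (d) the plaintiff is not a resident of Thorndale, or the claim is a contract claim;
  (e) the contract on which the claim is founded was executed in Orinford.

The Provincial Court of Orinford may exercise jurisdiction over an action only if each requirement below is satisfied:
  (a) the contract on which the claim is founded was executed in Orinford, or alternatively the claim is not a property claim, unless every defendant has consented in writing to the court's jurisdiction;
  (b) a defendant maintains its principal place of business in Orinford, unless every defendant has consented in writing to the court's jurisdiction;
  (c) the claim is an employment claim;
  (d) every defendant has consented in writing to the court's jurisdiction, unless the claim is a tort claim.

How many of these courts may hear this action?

The Circuit Court of Istford:
  (a) The plaintiff resides in Harkdora, which is not Istford — that alternative is enough. Satisfied.
  (b) Every defendant has filed written consent, which satisfies one of the alternatives. Satisfied.
  (c) Ciel Quill resides in Istford, so one alternative holds. Satisfied.
  (d) The amount in controversy is USD 5,300, within the USD 150,000 ceiling. Met.
  → The court has jurisdiction.
The Harkdora Court of Common Pleas:
  (a) The claim is an employment claim, not a contract claim. Met.
  (b) Every defendant has filed written consent — that alternative is enough. And the carve-out is inapplicable — the amount in controversy is $5,300, below the USD 20,000 floor. Condition met.
  (c) The amount in controversy is USD 5,300, within the 6,000 dollars ceiling, which satisfies one of the alternatives. And the carve-out is inapplicable — the claim does not concern real property. Satisfied.
  (d) The plaintiff resides in Harkdora, so this disjunct is met. Condition met.
  → All conditions met; jurisdiction exists.
The Thorndale Court of Common Pleas:
  (a) The amount in controversy is $5,300, within the USD 5,500 ceiling. Met.
  (b) The operative events occurred in Thorndale, so one alternative holds. Satisfied.
  (c) Yusuf Varga resides in Thorndale. Met.
  (d) The plaintiff resides in Harkdora, which is not Thorndale, so this disjunct is met. Satisfied.
  (e) The contract was executed in Istford, not Orinford. Condition not met.
  → No jurisdiction.
The Provincial Court of Orinford:
  (a) The claim is an employment claim, not a property claim, so this disjunct is met. Condition met.
  (b) No defendant is a corporation. The proviso rescues it, though: every defendant has filed written consent. Satisfied.
  (c) The claim is an employment claim. Condition met.
  (d) Every defendant has filed written consent. Condition met.
  → The court has jurisdiction.
Courts with jurisdiction: the Circuit Court of Istford, the Harkdora Court of Common Pleas, the Provincial Court of Orinford — 3 in total.

3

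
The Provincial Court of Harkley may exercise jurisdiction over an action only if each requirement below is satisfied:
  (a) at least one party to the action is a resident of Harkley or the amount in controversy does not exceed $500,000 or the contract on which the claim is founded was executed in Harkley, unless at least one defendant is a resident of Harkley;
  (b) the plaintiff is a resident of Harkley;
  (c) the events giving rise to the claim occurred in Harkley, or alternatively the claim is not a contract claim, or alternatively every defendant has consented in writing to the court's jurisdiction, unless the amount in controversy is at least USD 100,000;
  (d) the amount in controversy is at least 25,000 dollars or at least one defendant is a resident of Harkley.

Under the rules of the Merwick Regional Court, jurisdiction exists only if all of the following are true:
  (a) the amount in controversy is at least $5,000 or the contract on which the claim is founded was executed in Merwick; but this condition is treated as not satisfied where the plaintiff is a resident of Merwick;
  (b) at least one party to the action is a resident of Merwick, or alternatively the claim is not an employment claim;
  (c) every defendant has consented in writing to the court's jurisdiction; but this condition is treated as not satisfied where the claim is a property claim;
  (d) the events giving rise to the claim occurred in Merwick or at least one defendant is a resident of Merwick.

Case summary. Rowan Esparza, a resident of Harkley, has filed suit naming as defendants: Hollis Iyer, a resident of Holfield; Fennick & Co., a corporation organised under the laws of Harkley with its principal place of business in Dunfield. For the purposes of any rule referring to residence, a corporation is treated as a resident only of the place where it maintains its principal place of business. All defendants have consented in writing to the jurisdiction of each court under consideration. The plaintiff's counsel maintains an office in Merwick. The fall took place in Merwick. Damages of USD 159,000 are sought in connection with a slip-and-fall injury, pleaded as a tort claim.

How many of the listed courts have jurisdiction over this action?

2

The Provincial Court of Harkley:
  (a) Rowan Esparza resides in Harkley, which satisfies one of the alternatives. Met.
  (b) The plaintiff resides in Harkley. Met.
  (c) The claim is a tort claim, not a contract claim, so one alternative holds. Condition met.
  (d) The amount in controversy is $159,000, which meets the 25,000 dollars floor, so this disjunct is met. Satisfied.
  → Every requirement is satisfied — jurisdiction.
The Merwick Regional Court:
  (a) The amount in controversy is $159,000, which meets the $5,000 floor — that alternative is enough. The carve-out does not apply: the plaintiff resides in Harkley, not Merwick. Met.
  (b) The claim is a tort claim, not an employment claim, which satisfies one of the alternatives. Condition met.
  (c) Every defendant has filed written consent. And the carve-out is inapplicable — the claim is a tort claim, not a property claim. Condition met.
  (d) The operative events occurred in Merwick — that alternative is enough. Satisfied.
  → Every requirement is satisfied — jurisdiction.
Courts with jurisdiction: the Provincial Court of Harkley, the Merwick Regional Court — 2 in total.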